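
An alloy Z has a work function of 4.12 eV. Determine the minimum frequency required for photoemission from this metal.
9.9621e+14 Hz

The threshold frequency is when the photon energy equals the work function:
hf₀ = φ

Solving for f₀:
f₀ = φ/h = (4.12 eV × 1.602×10⁻¹⁹ J/eV) / (6.626×10⁻³⁴ J·s)
f₀ = 9.9621e+14 Hz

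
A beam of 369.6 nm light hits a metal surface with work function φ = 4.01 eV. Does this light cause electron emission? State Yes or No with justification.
No

For photoemission, the photon energy must exceed the work function.

Photon energy: E = hc/λ = 3.3546 eV
Work function: φ = 4.01 eV

Since E_photon (3.3546 eV) < φ (4.01 eV), photoemission will NOT occur.
The threshold wavelength is λ₀ = hc/φ = 309.2 nm.
Since 369.6 nm > 309.2 nm, the photons lack sufficient energy.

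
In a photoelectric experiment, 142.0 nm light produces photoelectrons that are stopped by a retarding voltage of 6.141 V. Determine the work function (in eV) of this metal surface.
2.59 eV

The stopping potential gives the maximum kinetic energy: KE_max = eV_s = 6.141 eV

From Einstein's photoelectric equation: KE_max = hc/λ - φ
Rearranging: φ = hc/λ - KE_max

Calculate photon energy:
E_photon = hc/λ = (6.626×10⁻³⁴ J·s)(3×10⁸ m/s) / (142.0×10⁻⁹ m) = 8.7313 eV

Therefore:
φ = 8.7313 - 6.141 = 2.59 eV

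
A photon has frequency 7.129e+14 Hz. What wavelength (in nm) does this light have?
420.53 nm

Using the wave equation: c = fλ

Solving for wavelength:
λ = c/f = (3×10⁸ m/s) / (7.129e+14 Hz)
λ = 420.53 nm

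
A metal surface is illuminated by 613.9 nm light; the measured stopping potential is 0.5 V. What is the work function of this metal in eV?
1.52 eV

The stopping potential gives the maximum kinetic energy: KE_max = eV_s = 0.5 eV

From Einstein's photoelectric equation: KE_max = hc/λ - φ
Rearranging: φ = hc/λ - KE_max

Calculate photon energy:
E_photon = hc/λ = (6.626×10⁻³⁴ J·s)(3×10⁸ m/s) / (613.9×10⁻⁹ m) = 2.0196 eV

Therefore:
φ = 2.0196 - 0.5 = 1.52 eV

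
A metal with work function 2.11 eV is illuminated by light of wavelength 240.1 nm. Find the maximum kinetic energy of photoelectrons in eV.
3.0539 eV

Using Einstein's photoelectric equation: KE_max = hf - φ = hc/λ - φ

First, calculate the photon energy:
E_photon = hc/λ = (6.626×10⁻³⁴ J·s)(3×10⁸ m/s) / (240.1×10⁻⁹ m)
E_photon = 5.1639 eV

Then, the maximum kinetic energy:
KE_max = E_photon - φ = 5.1639 eV - 2.11 eV = 3.0539 eV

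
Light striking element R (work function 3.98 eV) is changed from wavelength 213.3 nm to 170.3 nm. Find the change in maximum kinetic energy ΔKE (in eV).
1.4677 eV

Using Einstein's equation: KE_max = hc/λ - φ

For λ₁ = 213.3 nm:
KE₁ = hc/λ₁ - φ = 5.8127 - 3.98 = 1.8327 eV

For λ₂ = 170.3 nm:
KE₂ = hc/λ₂ - φ = 7.2803 - 3.98 = 3.3003 eV

Change in KE:
ΔKE = KE₂ - KE₁ = 3.3003 - 1.8327 = 1.4677 eV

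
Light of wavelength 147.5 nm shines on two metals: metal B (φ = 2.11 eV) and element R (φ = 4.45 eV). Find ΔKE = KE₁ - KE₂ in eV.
2.3400 eV

Using KE_max = hc/λ - φ for each metal:

Photon energy: E = hc/λ = 8.4057 eV

For metal B (φ₁ = 2.11 eV):
KE₁ = E - φ₁ = 8.4057 - 2.11 = 6.2957 eV

For element R (φ₂ = 4.45 eV):
KE₂ = E - φ₂ = 8.4057 - 4.45 = 3.9557 eV

Difference:
ΔKE = KE₁ - KE₂ = 6.2957 - 3.9557 = 2.3400 eV

Note: The difference equals the difference in work functions: 4.45 - 2.11 = 2.34 eV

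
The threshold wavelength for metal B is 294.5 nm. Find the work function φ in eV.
4.21 eV

At the threshold wavelength, photon energy equals work function:
φ = hc/λ₀

Calculating:
φ = (6.626×10⁻³⁴ J·s)(3×10⁸ m/s) / (294.5×10⁻⁹ m)
φ = 4.21 eV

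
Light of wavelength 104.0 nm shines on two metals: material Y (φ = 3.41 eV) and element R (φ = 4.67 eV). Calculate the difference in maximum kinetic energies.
1.2600 eV

Using KE_max = hc/λ - φ for each metal:

Photon energy: E = hc/λ = 11.9216 eV

For material Y (φ₁ = 3.41 eV):
KE₁ = E - φ₁ = 11.9216 - 3.41 = 8.5116 eV

For element R (φ₂ = 4.67 eV):
KE₂ = E - φ₂ = 11.9216 - 4.67 = 7.2516 eV

Difference:
ΔKE = KE₁ - KE₂ = 8.5116 - 7.2516 = 1.2600 eV

Note: The difference equals the difference in work functions: 4.67 - 3.41 = 1.26 eV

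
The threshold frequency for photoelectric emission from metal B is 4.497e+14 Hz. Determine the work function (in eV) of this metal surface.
1.86 eV

At the threshold frequency, photon energy equals work function:
φ = hf₀

Calculating:
φ = (6.626×10⁻³⁴ J·s)(4.497e+14 Hz)
φ = 1.86 eV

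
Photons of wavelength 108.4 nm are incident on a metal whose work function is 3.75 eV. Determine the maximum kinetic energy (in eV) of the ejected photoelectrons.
7.6877 eV

Using Einstein's photoelectric equation: KE_max = hf - φ = hc/λ - φ

First, calculate the photon energy:
E_photon = hc/λ = (6.626×10⁻³⁴ J·s)(3×10⁸ m/s) / (108.4×10⁻⁹ m)
E_photon = 11.4377 eV

Then, the maximum kinetic energy:
KE_max = E_photon - φ = 11.4377 eV - 3.75 eV = 7.6877 eV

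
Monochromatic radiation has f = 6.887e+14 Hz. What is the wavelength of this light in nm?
435.30 nm

Using the wave equation: c = fλ

Solving for wavelength:
λ = c/f = (3×10⁸ m/s) / (6.887e+14 Hz)
λ = 435.30 nm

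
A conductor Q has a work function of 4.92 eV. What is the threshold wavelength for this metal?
252.00 nm

The threshold wavelength is when the photon energy equals the work function:
hc/λ₀ = φ

Solving for λ₀:
λ₀ = hc/φ = (6.626×10⁻³⁴ J·s)(3×10⁸ m/s) / (4.92 eV × 1.602×10⁻¹⁹ J/eV)
λ₀ = 252.00 nm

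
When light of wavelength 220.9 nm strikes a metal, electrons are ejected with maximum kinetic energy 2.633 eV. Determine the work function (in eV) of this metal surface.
2.98 eV

From Einstein's photoelectric equation: KE_max = hf - φ = hc/λ - φ

Rearranging for φ:
φ = hc/λ - KE_max

Calculate photon energy:
E_photon = hc/λ = 5.6127 eV

Therefore:
φ = 5.6127 - 2.633 = 2.98 eV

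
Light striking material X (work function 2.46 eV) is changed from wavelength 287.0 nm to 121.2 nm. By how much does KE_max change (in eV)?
5.9097 eV

Using Einstein's equation: KE_max = hc/λ - φ

For λ₁ = 287.0 nm:
KE₁ = hc/λ₁ - φ = 4.3200 - 2.46 = 1.8600 eV

For λ₂ = 121.2 nm:
KE₂ = hc/λ₂ - φ = 10.2297 - 2.46 = 7.7697 eV

Change in KE:
ΔKE = KE₂ - KE₁ = 7.7697 - 1.8600 = 5.9097 eV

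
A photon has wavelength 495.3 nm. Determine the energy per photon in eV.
2.5032 eV

Using E = hf = hc/λ:

E = hc/λ = (6.626×10⁻³⁴ J·s)(3×10⁸ m/s) / (495.3×10⁻⁹ m)
E = 2.5032 eV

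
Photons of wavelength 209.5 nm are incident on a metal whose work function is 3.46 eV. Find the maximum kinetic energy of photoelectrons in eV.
2.4581 eV

Using Einstein's photoelectric equation: KE_max = hf - φ = hc/λ - φ

First, calculate the photon energy:
E_photon = hc/λ = (6.626×10⁻³⁴ J·s)(3×10⁸ m/s) / (209.5×10⁻⁹ m)
E_photon = 5.9181 eV

Then, the maximum kinetic energy:
KE_max = E_photon - φ = 5.9181 eV - 3.46 eV = 2.4581 eV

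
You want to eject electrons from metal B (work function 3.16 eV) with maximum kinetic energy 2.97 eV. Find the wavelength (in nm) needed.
202.26 nm

From Einstein's equation: KE_max = hc/λ - φ

Rearranging for λ:
hc/λ = KE_max + φ
λ = hc/(KE_max + φ)

Required photon energy:
E_photon = KE_max + φ = 2.97 + 3.16 = 6.13 eV

Required wavelength:
λ = hc/E_photon = (6.626×10⁻³⁴)(3×10⁸) / (6.13 × 1.602×10⁻¹⁹)
λ = 202.26 nm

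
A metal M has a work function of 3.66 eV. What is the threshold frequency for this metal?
8.8498e+14 Hz

The threshold frequency is when the photon energy equals the work function:
hf₀ = φ

Solving for f₀:
f₀ = φ/h = (3.66 eV × 1.602×10⁻¹⁹ J/eV) / (6.626×10⁻³⁴ J·s)
f₀ = 8.8498e+14 Hz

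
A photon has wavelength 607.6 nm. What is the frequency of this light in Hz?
4.9340e+14 Hz

Using the wave equation: c = fλ

Solving for frequency:
f = c/λ = (3×10⁸ m/s) / (607.6×10⁻⁹ m)
f = 4.9340e+14 Hz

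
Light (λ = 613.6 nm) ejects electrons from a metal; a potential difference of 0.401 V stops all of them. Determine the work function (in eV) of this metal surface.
1.62 eV

The stopping potential gives the maximum kinetic energy: KE_max = eV_s = 0.401 eV

From Einstein's photoelectric equation: KE_max = hc/λ - φ
Rearranging: φ = hc/λ - KE_max

Calculate photon energy:
E_photon = hc/λ = (6.626×10⁻³⁴ J·s)(3×10⁸ m/s) / (613.6×10⁻⁹ m) = 2.0206 eV

Therefore:
φ = 2.0206 - 0.401 = 1.62 eV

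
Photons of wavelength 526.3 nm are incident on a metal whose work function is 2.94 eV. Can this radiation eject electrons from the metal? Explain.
No

For photoemission, the photon energy must exceed the work function.

Photon energy: E = hc/λ = 2.3558 eV
Work function: φ = 2.94 eV

Since E_photon (2.3558 eV) < φ (2.94 eV), photoemission will NOT occur.
The threshold wavelength is λ₀ = hc/φ = 421.7 nm.
Since 526.3 nm > 421.7 nm, the photons lack sufficient energy.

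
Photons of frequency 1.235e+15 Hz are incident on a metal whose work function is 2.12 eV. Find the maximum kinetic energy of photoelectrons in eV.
2.9875 eV

Using Einstein's photoelectric equation: KE_max = hf - φ

First, calculate the photon energy:
E_photon = hf = (6.626×10⁻³⁴ J·s)(1.235e+15 Hz)
E_photon = 5.1075 eV

Then, the maximum kinetic energy:
KE_max = E_photon - φ = 5.1075 eV - 2.12 eV = 2.9875 eV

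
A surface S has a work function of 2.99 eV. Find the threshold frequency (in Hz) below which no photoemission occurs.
7.2298e+14 Hz

The threshold frequency is when the photon energy equals the work function:
hf₀ = φ

Solving for f₀:
f₀ = φ/h = (2.99 eV × 1.602×10⁻¹⁹ J/eV) / (6.626×10⁻³⁴ J·s)
f₀ = 7.2298e+14 Hz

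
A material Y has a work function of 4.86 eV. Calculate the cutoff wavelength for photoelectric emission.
255.11 nm

The threshold wavelength is when the photon energy equals the work function:
hc/λ₀ = φ

Solving for λ₀:
λ₀ = hc/φ = (6.626×10⁻³⁴ J·s)(3×10⁸ m/s) / (4.86 eV × 1.602×10⁻¹⁹ J/eV)
λ₀ = 255.11 nm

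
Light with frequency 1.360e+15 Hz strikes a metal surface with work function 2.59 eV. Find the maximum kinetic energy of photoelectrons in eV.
3.0345 eV

Using Einstein's photoelectric equation: KE_max = hf - φ

First, calculate the photon energy:
E_photon = hf = (6.626×10⁻³⁴ J·s)(1.360e+15 Hz)
E_photon = 5.6245 eV

Then, the maximum kinetic energy:
KE_max = E_photon - φ = 5.6245 eV - 2.59 eV = 3.0345 eV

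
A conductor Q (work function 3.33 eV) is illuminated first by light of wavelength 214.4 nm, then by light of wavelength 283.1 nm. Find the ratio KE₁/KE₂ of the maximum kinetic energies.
2.3371

Using Einstein's equation: KE_max = hc/λ - φ

For λ₁ = 214.4 nm:
E₁ = hc/λ₁ = 5.7828 eV
KE₁ = E₁ - φ = 5.7828 - 3.33 = 2.4528 eV

For λ₂ = 283.1 nm:
E₂ = hc/λ₂ = 4.3795 eV
KE₂ = E₂ - φ = 4.3795 - 3.33 = 1.0495 eV

Ratio: KE₁/KE₂ = 2.4528/1.0495 = 2.3371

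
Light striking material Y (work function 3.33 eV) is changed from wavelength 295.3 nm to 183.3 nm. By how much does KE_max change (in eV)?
2.5654 eV

Using Einstein's equation: KE_max = hc/λ - φ

For λ₁ = 295.3 nm:
KE₁ = hc/λ₁ - φ = 4.1986 - 3.33 = 0.8686 eV

For λ₂ = 183.3 nm:
KE₂ = hc/λ₂ - φ = 6.7640 - 3.33 = 3.4340 eV

Change in KE:
ΔKE = KE₂ - KE₁ = 3.4340 - 0.8686 = 2.5654 eV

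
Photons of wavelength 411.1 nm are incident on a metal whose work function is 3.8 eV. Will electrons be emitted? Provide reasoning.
No

For photoemission, the photon energy must exceed the work function.

Photon energy: E = hc/λ = 3.0159 eV
Work function: φ = 3.8 eV

Since E_photon (3.0159 eV) < φ (3.8 eV), photoemission will NOT occur.
The threshold wavelength is λ₀ = hc/φ = 326.3 nm.
Since 411.1 nm > 326.3 nm, the photons lack sufficient energy.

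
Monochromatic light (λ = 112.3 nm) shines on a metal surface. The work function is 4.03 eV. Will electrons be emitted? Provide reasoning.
Yes

For photoemission, the photon energy must exceed the work function.

Photon energy: E = hc/λ = 11.0404 eV
Work function: φ = 4.03 eV

Since E_photon (11.0404 eV) > φ (4.03 eV), photoemission WILL occur.
The threshold wavelength is λ₀ = hc/φ = 307.7 nm.
Since 112.3 nm < 307.7 nm, the light has sufficient energy.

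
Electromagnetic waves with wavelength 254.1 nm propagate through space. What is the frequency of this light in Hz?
1.1798e+15 Hz

Using the wave equation: c = fλ

Solving for frequency:
f = c/λ = (3×10⁸ m/s) / (254.1×10⁻⁹ m)
f = 1.1798e+15 Hz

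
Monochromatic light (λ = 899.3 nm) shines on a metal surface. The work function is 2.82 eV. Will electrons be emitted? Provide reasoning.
No

For photoemission, the photon energy must exceed the work function.

Photon energy: E = hc/λ = 1.3787 eV
Work function: φ = 2.82 eV

Since E_photon (1.3787 eV) < φ (2.82 eV), photoemission will NOT occur.
The threshold wavelength is λ₀ = hc/φ = 439.7 nm.
Since 899.3 nm > 439.7 nm, the photons lack sufficient energy.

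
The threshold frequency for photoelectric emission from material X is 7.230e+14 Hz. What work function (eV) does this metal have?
2.99 eV

At the threshold frequency, photon energy equals work function:
φ = hf₀

Calculating:
φ = (6.626×10⁻³⁴ J·s)(7.230e+14 Hz)
φ = 2.99 eV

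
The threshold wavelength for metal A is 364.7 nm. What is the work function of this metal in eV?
3.40 eV

At the threshold wavelength, photon energy equals work function:
φ = hc/λ₀

Calculating:
φ = (6.626×10⁻³⁴ J·s)(3×10⁸ m/s) / (364.7×10⁻⁹ m)
φ = 3.40 eV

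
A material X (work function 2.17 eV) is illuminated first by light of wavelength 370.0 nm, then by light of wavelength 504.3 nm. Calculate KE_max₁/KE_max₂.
4.0928

Using Einstein's equation: KE_max = hc/λ - φ

For λ₁ = 370.0 nm:
E₁ = hc/λ₁ = 3.3509 eV
KE₁ = E₁ - φ = 3.3509 - 2.17 = 1.1809 eV

For λ₂ = 504.3 nm:
E₂ = hc/λ₂ = 2.4585 eV
KE₂ = E₂ - φ = 2.4585 - 2.17 = 0.2885 eV

Ratio: KE₁/KE₂ = 1.1809/0.2885 = 4.0928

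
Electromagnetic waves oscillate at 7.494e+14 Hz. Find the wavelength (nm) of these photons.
400.04 nm

Using the wave equation: c = fλ

Solving for wavelength:
λ = c/f = (3×10⁸ m/s) / (7.494e+14 Hz)
λ = 400.04 nm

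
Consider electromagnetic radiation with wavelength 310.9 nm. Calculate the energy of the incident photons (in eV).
3.9879 eV

Using E = hf = hc/λ:

E = hc/λ = (6.626×10⁻³⁴ J·s)(3×10⁸ m/s) / (310.9×10⁻⁹ m)
E = 3.9879 eV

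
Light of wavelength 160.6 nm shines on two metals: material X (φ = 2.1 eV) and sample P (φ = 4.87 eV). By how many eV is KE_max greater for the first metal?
2.7700 eV

Using KE_max = hc/λ - φ for each metal:

Photon energy: E = hc/λ = 7.7201 eV

For material X (φ₁ = 2.1 eV):
KE₁ = E - φ₁ = 7.7201 - 2.1 = 5.6201 eV

For sample P (φ₂ = 4.87 eV):
KE₂ = E - φ₂ = 7.7201 - 4.87 = 2.8501 eV

Difference:
ΔKE = KE₁ - KE₂ = 5.6201 - 2.8501 = 2.7700 eV

Note: The difference equals the difference in work functions: 4.87 - 2.1 = 2.77 eV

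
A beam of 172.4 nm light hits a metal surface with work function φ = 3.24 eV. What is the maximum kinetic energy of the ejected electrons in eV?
3.9517 eV

Using Einstein's photoelectric equation: KE_max = hf - φ = hc/λ - φ

First, calculate the photon energy:
E_photon = hc/λ = (6.626×10⁻³⁴ J·s)(3×10⁸ m/s) / (172.4×10⁻⁹ m)
E_photon = 7.1917 eV

Then, the maximum kinetic energy:
KE_max = E_photon - φ = 7.1917 eV - 3.24 eV = 3.9517 eV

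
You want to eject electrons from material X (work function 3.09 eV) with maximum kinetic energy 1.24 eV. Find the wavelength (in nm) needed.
286.34 nm

From Einstein's equation: KE_max = hc/λ - φ

Rearranging for λ:
hc/λ = KE_max + φ
λ = hc/(KE_max + φ)

Required photon energy:
E_photon = KE_max + φ = 1.24 + 3.09 = 4.33 eV

Required wavelength:
λ = hc/E_photon = (6.626×10⁻³⁴)(3×10⁸) / (4.33 × 1.602×10⁻¹⁹)
λ = 286.34 nm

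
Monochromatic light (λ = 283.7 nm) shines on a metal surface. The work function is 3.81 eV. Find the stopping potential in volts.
0.5603 V

The stopping potential V_s satisfies: eV_s = KE_max

First, find KE_max using Einstein's equation:
E_photon = hc/λ = 4.3703 eV
KE_max = E_photon - φ = 4.3703 - 3.81 = 0.5603 eV

Since eV_s = KE_max:
V_s = KE_max/e = 0.5603 V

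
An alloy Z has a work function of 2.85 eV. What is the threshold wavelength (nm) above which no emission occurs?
435.03 nm

The threshold wavelength is when the photon energy equals the work function:
hc/λ₀ = φ

Solving for λ₀:
λ₀ = hc/φ = (6.626×10⁻³⁴ J·s)(3×10⁸ m/s) / (2.85 eV × 1.602×10⁻¹⁹ J/eV)
λ₀ = 435.03 nm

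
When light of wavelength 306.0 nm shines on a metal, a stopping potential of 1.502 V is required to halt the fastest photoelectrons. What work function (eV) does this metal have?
2.55 eV

The stopping potential gives the maximum kinetic energy: KE_max = eV_s = 1.502 eV

From Einstein's photoelectric equation: KE_max = hc/λ - φ
Rearranging: φ = hc/λ - KE_max

Calculate photon energy:
E_photon = hc/λ = (6.626×10⁻³⁴ J·s)(3×10⁸ m/s) / (306.0×10⁻⁹ m) = 4.0518 eV

Therefore:
φ = 4.0518 - 1.502 = 2.55 eV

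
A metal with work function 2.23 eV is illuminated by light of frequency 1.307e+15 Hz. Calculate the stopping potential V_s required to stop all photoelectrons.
3.1753 V

The stopping potential V_s satisfies: eV_s = KE_max

First, find KE_max using Einstein's equation:
E_photon = hf = (6.626×10⁻³⁴ J·s)(1.307e+15 Hz) = 5.4053 eV
KE_max = E_photon - φ = 5.4053 - 2.23 = 3.1753 eV

Since eV_s = KE_max:
V_s = KE_max/e = 3.1753 V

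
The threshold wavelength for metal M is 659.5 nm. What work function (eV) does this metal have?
1.88 eV

At the threshold wavelength, photon energy equals work function:
φ = hc/λ₀

Calculating:
φ = (6.626×10⁻³⁴ J·s)(3×10⁸ m/s) / (659.5×10⁻⁹ m)
φ = 1.88 eV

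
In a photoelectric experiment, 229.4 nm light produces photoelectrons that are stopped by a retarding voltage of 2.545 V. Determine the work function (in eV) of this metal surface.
2.86 eV

The stopping potential gives the maximum kinetic energy: KE_max = eV_s = 2.545 eV

From Einstein's photoelectric equation: KE_max = hc/λ - φ
Rearranging: φ = hc/λ - KE_max

Calculate photon energy:
E_photon = hc/λ = (6.626×10⁻³⁴ J·s)(3×10⁸ m/s) / (229.4×10⁻⁹ m) = 5.4047 eV

Therefore:
φ = 5.4047 - 2.545 = 2.86 eV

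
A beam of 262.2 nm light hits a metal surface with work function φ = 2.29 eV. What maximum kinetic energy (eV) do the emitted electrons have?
2.4386 eV

Using Einstein's photoelectric equation: KE_max = hf - φ = hc/λ - φ

First, calculate the photon energy:
E_photon = hc/λ = (6.626×10⁻³⁴ J·s)(3×10⁸ m/s) / (262.2×10⁻⁹ m)
E_photon = 4.7286 eV

Then, the maximum kinetic energy:
KE_max = E_photon - φ = 4.7286 eV - 2.29 eV = 2.4386 eV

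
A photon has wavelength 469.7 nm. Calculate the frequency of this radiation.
6.3826e+14 Hz

Using the wave equation: c = fλ

Solving for frequency:
f = c/λ = (3×10⁸ m/s) / (469.7×10⁻⁹ m)
f = 6.3826e+14 Hz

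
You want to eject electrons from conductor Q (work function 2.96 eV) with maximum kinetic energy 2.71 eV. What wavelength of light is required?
218.67 nm

From Einstein's equation: KE_max = hc/λ - φ

Rearranging for λ:
hc/λ = KE_max + φ
λ = hc/(KE_max + φ)

Required photon energy:
E_photon = KE_max + φ = 2.71 + 2.96 = 5.67 eV

Required wavelength:
λ = hc/E_photon = (6.626×10⁻³⁴)(3×10⁸) / (5.67 × 1.602×10⁻¹⁹)
λ = 218.67 nm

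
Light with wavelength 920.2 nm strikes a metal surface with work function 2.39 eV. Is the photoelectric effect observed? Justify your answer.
No

For photoemission, the photon energy must exceed the work function.

Photon energy: E = hc/λ = 1.3474 eV
Work function: φ = 2.39 eV

Since E_photon (1.3474 eV) < φ (2.39 eV), photoemission will NOT occur.
The threshold wavelength is λ₀ = hc/φ = 518.8 nm.
Since 920.2 nm > 518.8 nm, the photons lack sufficient energy.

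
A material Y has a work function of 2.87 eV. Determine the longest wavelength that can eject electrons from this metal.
432.00 nm

The threshold wavelength is when the photon energy equals the work function:
hc/λ₀ = φ

Solving for λ₀:
λ₀ = hc/φ = (6.626×10⁻³⁴ J·s)(3×10⁸ m/s) / (2.87 eV × 1.602×10⁻¹⁹ J/eV)
λ₀ = 432.00 nm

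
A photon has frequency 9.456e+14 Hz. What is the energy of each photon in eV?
3.9107 eV

Using E = hf:

E = hf = (6.626×10⁻³⁴ J·s)(9.456e+14 Hz)
E = 3.9107 eV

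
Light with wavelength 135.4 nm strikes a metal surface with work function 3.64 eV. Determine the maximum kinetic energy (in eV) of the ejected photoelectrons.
5.5169 eV

Using Einstein's photoelectric equation: KE_max = hf - φ = hc/λ - φ

First, calculate the photon energy:
E_photon = hc/λ = (6.626×10⁻³⁴ J·s)(3×10⁸ m/s) / (135.4×10⁻⁹ m)
E_photon = 9.1569 eV

Then, the maximum kinetic energy:
KE_max = E_photon - φ = 9.1569 eV - 3.64 eV = 5.5169 eV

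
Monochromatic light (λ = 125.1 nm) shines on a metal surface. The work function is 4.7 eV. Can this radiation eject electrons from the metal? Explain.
Yes

For photoemission, the photon energy must exceed the work function.

Photon energy: E = hc/λ = 9.9108 eV
Work function: φ = 4.7 eV

Since E_photon (9.9108 eV) > φ (4.7 eV), photoemission WILL occur.
The threshold wavelength is λ₀ = hc/φ = 263.8 nm.
Since 125.1 nm < 263.8 nm, the light has sufficient energy.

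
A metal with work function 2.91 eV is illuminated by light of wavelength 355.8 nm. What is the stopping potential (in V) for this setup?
0.5747 V

The stopping potential V_s satisfies: eV_s = KE_max

First, find KE_max using Einstein's equation:
E_photon = hc/λ = 3.4847 eV
KE_max = E_photon - φ = 3.4847 - 2.91 = 0.5747 eV

Since eV_s = KE_max:
V_s = KE_max/e = 0.5747 V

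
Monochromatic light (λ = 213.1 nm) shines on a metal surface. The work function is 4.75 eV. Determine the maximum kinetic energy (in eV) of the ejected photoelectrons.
1.0681 eV

Using Einstein's photoelectric equation: KE_max = hf - φ = hc/λ - φ

First, calculate the photon energy:
E_photon = hc/λ = (6.626×10⁻³⁴ J·s)(3×10⁸ m/s) / (213.1×10⁻⁹ m)
E_photon = 5.8181 eV

Then, the maximum kinetic energy:
KE_max = E_photon - φ = 5.8181 eV - 4.75 eV = 1.0681 eV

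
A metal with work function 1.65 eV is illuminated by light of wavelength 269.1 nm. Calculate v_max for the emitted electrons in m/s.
1.0199e+06 m/s

First, find the maximum kinetic energy:
E_photon = hc/λ = 4.6074 eV
KE_max = E_photon - φ = 4.6074 - 1.65 = 2.9574 eV

Convert to Joules: KE_max = 2.9574 × 1.602×10⁻¹⁹ J = 4.7382e-19 J

Then use KE = ½mv² to find velocity:
v = √(2·KE/m) = √(2 × 4.7382e-19 J / 9.109e-31 kg)
v = 1.0199e+06 m/s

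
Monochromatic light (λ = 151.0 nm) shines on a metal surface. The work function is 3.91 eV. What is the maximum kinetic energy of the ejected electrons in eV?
4.3009 eV

Using Einstein's photoelectric equation: KE_max = hf - φ = hc/λ - φ

First, calculate the photon energy:
E_photon = hc/λ = (6.626×10⁻³⁴ J·s)(3×10⁸ m/s) / (151.0×10⁻⁹ m)
E_photon = 8.2109 eV

Then, the maximum kinetic energy:
KE_max = E_photon - φ = 8.2109 eV - 3.91 eV = 4.3009 eV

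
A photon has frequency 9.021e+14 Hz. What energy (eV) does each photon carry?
3.7308 eV

Using E = hf:

E = hf = (6.626×10⁻³⁴ J·s)(9.021e+14 Hz)
E = 3.7308 eV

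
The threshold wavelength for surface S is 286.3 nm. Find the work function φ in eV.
4.33 eV

At the threshold wavelength, photon energy equals work function:
φ = hc/λ₀

Calculating:
φ = (6.626×10⁻³⁴ J·s)(3×10⁸ m/s) / (286.3×10⁻⁹ m)
φ = 4.33 eV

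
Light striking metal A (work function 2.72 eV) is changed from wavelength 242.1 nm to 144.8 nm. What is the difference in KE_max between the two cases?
3.4412 eV

Using Einstein's equation: KE_max = hc/λ - φ

For λ₁ = 242.1 nm:
KE₁ = hc/λ₁ - φ = 5.1212 - 2.72 = 2.4012 eV

For λ₂ = 144.8 nm:
KE₂ = hc/λ₂ - φ = 8.5624 - 2.72 = 5.8424 eV

Change in KE:
ΔKE = KE₂ - KE₁ = 5.8424 - 2.4012 = 3.4412 eV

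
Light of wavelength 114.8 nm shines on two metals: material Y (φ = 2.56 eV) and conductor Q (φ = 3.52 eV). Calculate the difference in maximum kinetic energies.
0.9600 eV

Using KE_max = hc/λ - φ for each metal:

Photon energy: E = hc/λ = 10.8000 eV

For material Y (φ₁ = 2.56 eV):
KE₁ = E - φ₁ = 10.8000 - 2.56 = 8.2400 eV

For conductor Q (φ₂ = 3.52 eV):
KE₂ = E - φ₂ = 10.8000 - 3.52 = 7.2800 eV

Difference:
ΔKE = KE₁ - KE₂ = 8.2400 - 7.2800 = 0.9600 eV

Note: The difference equals the difference in work functions: 3.52 - 2.56 = 0.96 eV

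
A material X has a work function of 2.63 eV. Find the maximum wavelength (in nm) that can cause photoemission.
471.42 nm

The threshold wavelength is when the photon energy equals the work function:
hc/λ₀ = φ

Solving for λ₀:
λ₀ = hc/φ = (6.626×10⁻³⁴ J·s)(3×10⁸ m/s) / (2.63 eV × 1.602×10⁻¹⁹ J/eV)
λ₀ = 471.42 nm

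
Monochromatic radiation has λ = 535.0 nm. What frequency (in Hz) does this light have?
5.6036e+14 Hz

Using the wave equation: c = fλ

Solving for frequency:
f = c/λ = (3×10⁸ m/s) / (535.0×10⁻⁹ m)
f = 5.6036e+14 Hz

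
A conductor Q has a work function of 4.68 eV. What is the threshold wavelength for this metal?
264.92 nm

The threshold wavelength is when the photon energy equals the work function:
hc/λ₀ = φ

Solving for λ₀:
λ₀ = hc/φ = (6.626×10⁻³⁴ J·s)(3×10⁸ m/s) / (4.68 eV × 1.602×10⁻¹⁹ J/eV)
λ₀ = 264.92 nm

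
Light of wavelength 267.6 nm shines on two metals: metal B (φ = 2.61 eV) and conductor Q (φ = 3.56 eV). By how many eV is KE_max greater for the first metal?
0.9500 eV

Using KE_max = hc/λ - φ for each metal:

Photon energy: E = hc/λ = 4.6332 eV

For metal B (φ₁ = 2.61 eV):
KE₁ = E - φ₁ = 4.6332 - 2.61 = 2.0232 eV

For conductor Q (φ₂ = 3.56 eV):
KE₂ = E - φ₂ = 4.6332 - 3.56 = 1.0732 eV

Difference:
ΔKE = KE₁ - KE₂ = 2.0232 - 1.0732 = 0.9500 eV

Note: The difference equals the difference in work functions: 3.56 - 2.61 = 0.95 eV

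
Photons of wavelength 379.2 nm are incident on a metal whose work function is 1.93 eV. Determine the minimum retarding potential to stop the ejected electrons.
1.3396 V

The stopping potential V_s satisfies: eV_s = KE_max

First, find KE_max using Einstein's equation:
E_photon = hc/λ = 3.2696 eV
KE_max = E_photon - φ = 3.2696 - 1.93 = 1.3396 eV

Since eV_s = KE_max:
V_s = KE_max/e = 1.3396 V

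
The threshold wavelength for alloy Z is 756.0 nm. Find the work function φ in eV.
1.64 eV

At the threshold wavelength, photon energy equals work function:
φ = hc/λ₀

Calculating:
φ = (6.626×10⁻³⁴ J·s)(3×10⁸ m/s) / (756.0×10⁻⁹ m)
φ = 1.64 eV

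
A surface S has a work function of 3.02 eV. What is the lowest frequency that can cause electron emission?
7.3023e+14 Hz

The threshold frequency is when the photon energy equals the work function:
hf₀ = φ

Solving for f₀:
f₀ = φ/h = (3.02 eV × 1.602×10⁻¹⁹ J/eV) / (6.626×10⁻³⁴ J·s)
f₀ = 7.3023e+14 Hz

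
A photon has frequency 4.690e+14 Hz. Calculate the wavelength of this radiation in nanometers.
639.22 nm

Using the wave equation: c = fλ

Solving for wavelength:
λ = c/f = (3×10⁸ m/s) / (4.690e+14 Hz)
λ = 639.22 nm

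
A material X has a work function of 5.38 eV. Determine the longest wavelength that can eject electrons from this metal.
230.45 nm

The threshold wavelength is when the photon energy equals the work function:
hc/λ₀ = φ

Solving for λ₀:
λ₀ = hc/φ = (6.626×10⁻³⁴ J·s)(3×10⁸ m/s) / (5.38 eV × 1.602×10⁻¹⁹ J/eV)
λ₀ = 230.45 nm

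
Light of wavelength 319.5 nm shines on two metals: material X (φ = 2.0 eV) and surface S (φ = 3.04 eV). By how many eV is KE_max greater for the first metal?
1.0400 eV

Using KE_max = hc/λ - φ for each metal:

Photon energy: E = hc/λ = 3.8806 eV

For material X (φ₁ = 2.0 eV):
KE₁ = E - φ₁ = 3.8806 - 2.0 = 1.8806 eV

For surface S (φ₂ = 3.04 eV):
KE₂ = E - φ₂ = 3.8806 - 3.04 = 0.8406 eV

Difference:
ΔKE = KE₁ - KE₂ = 1.8806 - 0.8406 = 1.0400 eV

Note: The difference equals the difference in work functions: 3.04 - 2.0 = 1.04 eV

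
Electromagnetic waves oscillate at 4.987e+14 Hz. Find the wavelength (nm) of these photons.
601.15 nm

Using the wave equation: c = fλ

Solving for wavelength:
λ = c/f = (3×10⁸ m/s) / (4.987e+14 Hz)
λ = 601.15 nm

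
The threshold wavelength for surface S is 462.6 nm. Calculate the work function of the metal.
2.68 eV

At the threshold wavelength, photon energy equals work function:
φ = hc/λ₀

Calculating:
φ = (6.626×10⁻³⁴ J·s)(3×10⁸ m/s) / (462.6×10⁻⁹ m)
φ = 2.68 eV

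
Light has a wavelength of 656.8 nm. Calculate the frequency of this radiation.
4.5644e+14 Hz

Using the wave equation: c = fλ

Solving for frequency:
f = c/λ = (3×10⁸ m/s) / (656.8×10⁻⁹ m)
f = 4.5644e+14 Hz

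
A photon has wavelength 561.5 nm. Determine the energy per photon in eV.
2.2081 eV

Using E = hf = hc/λ:

E = hc/λ = (6.626×10⁻³⁴ J·s)(3×10⁸ m/s) / (561.5×10⁻⁹ m)
E = 2.2081 eV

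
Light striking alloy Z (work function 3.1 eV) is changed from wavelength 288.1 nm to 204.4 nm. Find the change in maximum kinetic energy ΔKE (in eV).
1.7623 eV

Using Einstein's equation: KE_max = hc/λ - φ

For λ₁ = 288.1 nm:
KE₁ = hc/λ₁ - φ = 4.3035 - 3.1 = 1.2035 eV

For λ₂ = 204.4 nm:
KE₂ = hc/λ₂ - φ = 6.0658 - 3.1 = 2.9658 eV

Change in KE:
ΔKE = KE₂ - KE₁ = 2.9658 - 1.2035 = 1.7623 eV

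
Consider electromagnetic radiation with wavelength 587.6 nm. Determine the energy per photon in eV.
2.1100 eV

Using E = hf = hc/λ:

E = hc/λ = (6.626×10⁻³⁴ J·s)(3×10⁸ m/s) / (587.6×10⁻⁹ m)
E = 2.1100 eV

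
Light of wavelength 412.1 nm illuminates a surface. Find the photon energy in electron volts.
3.0086 eV

Using E = hf = hc/λ:

E = hc/λ = (6.626×10⁻³⁴ J·s)(3×10⁸ m/s) / (412.1×10⁻⁹ m)
E = 3.0086 eV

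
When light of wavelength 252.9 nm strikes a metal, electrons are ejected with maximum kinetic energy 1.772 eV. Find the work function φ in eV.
3.13 eV

From Einstein's photoelectric equation: KE_max = hf - φ = hc/λ - φ

Rearranging for φ:
φ = hc/λ - KE_max

Calculate photon energy:
E_photon = hc/λ = 4.9025 eV

Therefore:
φ = 4.9025 - 1.772 = 3.13 eV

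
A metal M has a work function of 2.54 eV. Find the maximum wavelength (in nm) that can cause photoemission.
488.13 nm

The threshold wavelength is when the photon energy equals the work function:
hc/λ₀ = φ

Solving for λ₀:
λ₀ = hc/φ = (6.626×10⁻³⁴ J·s)(3×10⁸ m/s) / (2.54 eV × 1.602×10⁻¹⁹ J/eV)
λ₀ = 488.13 nm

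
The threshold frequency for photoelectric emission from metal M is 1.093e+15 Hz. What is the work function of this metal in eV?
4.52 eV

At the threshold frequency, photon energy equals work function:
φ = hf₀

Calculating:
φ = (6.626×10⁻³⁴ J·s)(1.093e+15 Hz)
φ = 4.52 eV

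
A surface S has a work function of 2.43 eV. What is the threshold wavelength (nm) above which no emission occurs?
510.22 nm

The threshold wavelength is when the photon energy equals the work function:
hc/λ₀ = φ

Solving for λ₀:
λ₀ = hc/φ = (6.626×10⁻³⁴ J·s)(3×10⁸ m/s) / (2.43 eV × 1.602×10⁻¹⁹ J/eV)
λ₀ = 510.22 nm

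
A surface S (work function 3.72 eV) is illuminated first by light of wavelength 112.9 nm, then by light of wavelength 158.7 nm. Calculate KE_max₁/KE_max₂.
1.7744

Using Einstein's equation: KE_max = hc/λ - φ

For λ₁ = 112.9 nm:
E₁ = hc/λ₁ = 10.9818 eV
KE₁ = E₁ - φ = 10.9818 - 3.72 = 7.2618 eV

For λ₂ = 158.7 nm:
E₂ = hc/λ₂ = 7.8125 eV
KE₂ = E₂ - φ = 7.8125 - 3.72 = 4.0925 eV

Ratio: KE₁/KE₂ = 7.2618/4.0925 = 1.7744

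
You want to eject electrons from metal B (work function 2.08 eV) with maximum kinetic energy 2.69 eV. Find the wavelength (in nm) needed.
259.92 nm

From Einstein's equation: KE_max = hc/λ - φ

Rearranging for λ:
hc/λ = KE_max + φ
λ = hc/(KE_max + φ)

Required photon energy:
E_photon = KE_max + φ = 2.69 + 2.08 = 4.77 eV

Required wavelength:
λ = hc/E_photon = (6.626×10⁻³⁴)(3×10⁸) / (4.77 × 1.602×10⁻¹⁹)
λ = 259.92 nm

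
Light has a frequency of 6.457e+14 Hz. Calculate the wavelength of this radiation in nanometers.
464.29 nm

Using the wave equation: c = fλ

Solving for wavelength:
λ = c/f = (3×10⁸ m/s) / (6.457e+14 Hz)
λ = 464.29 nm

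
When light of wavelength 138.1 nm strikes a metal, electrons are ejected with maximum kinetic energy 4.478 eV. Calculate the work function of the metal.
4.50 eV

From Einstein's photoelectric equation: KE_max = hf - φ = hc/λ - φ

Rearranging for φ:
φ = hc/λ - KE_max

Calculate photon energy:
E_photon = hc/λ = 8.9779 eV

Therefore:
φ = 8.9779 - 4.478 = 4.50 eV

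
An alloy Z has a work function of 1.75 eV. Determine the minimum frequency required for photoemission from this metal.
4.2315e+14 Hz

The threshold frequency is when the photon energy equals the work function:
hf₀ = φ

Solving for f₀:
f₀ = φ/h = (1.75 eV × 1.602×10⁻¹⁹ J/eV) / (6.626×10⁻³⁴ J·s)
f₀ = 4.2315e+14 Hz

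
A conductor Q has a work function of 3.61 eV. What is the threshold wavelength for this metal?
343.45 nm

The threshold wavelength is when the photon energy equals the work function:
hc/λ₀ = φ

Solving for λ₀:
λ₀ = hc/φ = (6.626×10⁻³⁴ J·s)(3×10⁸ m/s) / (3.61 eV × 1.602×10⁻¹⁹ J/eV)
λ₀ = 343.45 nm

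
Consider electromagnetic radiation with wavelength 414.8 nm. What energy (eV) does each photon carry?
2.9890 eV

Using E = hf = hc/λ:

E = hc/λ = (6.626×10⁻³⁴ J·s)(3×10⁸ m/s) / (414.8×10⁻⁹ m)
E = 2.9890 eV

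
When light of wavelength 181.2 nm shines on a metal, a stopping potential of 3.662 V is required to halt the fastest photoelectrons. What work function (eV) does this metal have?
3.18 eV

The stopping potential gives the maximum kinetic energy: KE_max = eV_s = 3.662 eV

From Einstein's photoelectric equation: KE_max = hc/λ - φ
Rearranging: φ = hc/λ - KE_max

Calculate photon energy:
E_photon = hc/λ = (6.626×10⁻³⁴ J·s)(3×10⁸ m/s) / (181.2×10⁻⁹ m) = 6.8424 eV

Therefore:
φ = 6.8424 - 3.662 = 3.18 eV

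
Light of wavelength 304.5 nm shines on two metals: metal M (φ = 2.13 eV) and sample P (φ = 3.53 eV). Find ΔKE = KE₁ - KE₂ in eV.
1.4000 eV

Using KE_max = hc/λ - φ for each metal:

Photon energy: E = hc/λ = 4.0717 eV

For metal M (φ₁ = 2.13 eV):
KE₁ = E - φ₁ = 4.0717 - 2.13 = 1.9417 eV

For sample P (φ₂ = 3.53 eV):
KE₂ = E - φ₂ = 4.0717 - 3.53 = 0.5417 eV

Difference:
ΔKE = KE₁ - KE₂ = 1.9417 - 0.5417 = 1.4000 eV

Note: The difference equals the difference in work functions: 3.53 - 2.13 = 1.40 eV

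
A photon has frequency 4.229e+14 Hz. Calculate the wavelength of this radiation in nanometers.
708.90 nm

Using the wave equation: c = fλ

Solving for wavelength:
λ = c/f = (3×10⁸ m/s) / (4.229e+14 Hz)
λ = 708.90 nm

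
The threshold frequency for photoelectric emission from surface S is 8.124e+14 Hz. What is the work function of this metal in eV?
3.36 eV

At the threshold frequency, photon energy equals work function:
φ = hf₀

Calculating:
φ = (6.626×10⁻³⁴ J·s)(8.124e+14 Hz)
φ = 3.36 eV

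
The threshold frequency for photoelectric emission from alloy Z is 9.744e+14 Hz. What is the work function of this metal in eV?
4.03 eV

At the threshold frequency, photon energy equals work function:
φ = hf₀

Calculating:
φ = (6.626×10⁻³⁴ J·s)(9.744e+14 Hz)
φ = 4.03 eV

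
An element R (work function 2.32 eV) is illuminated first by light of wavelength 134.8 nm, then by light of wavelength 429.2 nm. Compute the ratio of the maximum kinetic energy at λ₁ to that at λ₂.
12.0930

Using Einstein's equation: KE_max = hc/λ - φ

For λ₁ = 134.8 nm:
E₁ = hc/λ₁ = 9.1976 eV
KE₁ = E₁ - φ = 9.1976 - 2.32 = 6.8776 eV

For λ₂ = 429.2 nm:
E₂ = hc/λ₂ = 2.8887 eV
KE₂ = E₂ - φ = 2.8887 - 2.32 = 0.5687 eV

Ratio: KE₁/KE₂ = 6.8776/0.5687 = 12.0930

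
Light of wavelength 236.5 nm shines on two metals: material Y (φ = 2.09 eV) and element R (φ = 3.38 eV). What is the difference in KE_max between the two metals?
1.2900 eV

Using KE_max = hc/λ - φ for each metal:

Photon energy: E = hc/λ = 5.2425 eV

For material Y (φ₁ = 2.09 eV):
KE₁ = E - φ₁ = 5.2425 - 2.09 = 3.1525 eV

For element R (φ₂ = 3.38 eV):
KE₂ = E - φ₂ = 5.2425 - 3.38 = 1.8625 eV

Difference:
ΔKE = KE₁ - KE₂ = 3.1525 - 1.8625 = 1.2900 eV

Note: The difference equals the difference in work functions: 3.38 - 2.09 = 1.29 eV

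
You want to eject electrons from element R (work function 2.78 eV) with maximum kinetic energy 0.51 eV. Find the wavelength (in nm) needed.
376.85 nm

From Einstein's equation: KE_max = hc/λ - φ

Rearranging for λ:
hc/λ = KE_max + φ
λ = hc/(KE_max + φ)

Required photon energy:
E_photon = KE_max + φ = 0.51 + 2.78 = 3.29 eV

Required wavelength:
λ = hc/E_photon = (6.626×10⁻³⁴)(3×10⁸) / (3.29 × 1.602×10⁻¹⁹)
λ = 376.85 nm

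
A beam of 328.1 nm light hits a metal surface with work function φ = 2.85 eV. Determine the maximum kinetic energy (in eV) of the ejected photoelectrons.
0.9289 eV

Using Einstein's photoelectric equation: KE_max = hf - φ = hc/λ - φ

First, calculate the photon energy:
E_photon = hc/λ = (6.626×10⁻³⁴ J·s)(3×10⁸ m/s) / (328.1×10⁻⁹ m)
E_photon = 3.7789 eV

Then, the maximum kinetic energy:
KE_max = E_photon - φ = 3.7789 eV - 2.85 eV = 0.9289 eV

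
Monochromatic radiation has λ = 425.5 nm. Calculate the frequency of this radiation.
7.0457e+14 Hz

Using the wave equation: c = fλ

Solving for frequency:
f = c/λ = (3×10⁸ m/s) / (425.5×10⁻⁹ m)
f = 7.0457e+14 Hz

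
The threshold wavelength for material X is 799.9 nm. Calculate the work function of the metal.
1.55 eV

At the threshold wavelength, photon energy equals work function:
φ = hc/λ₀

Calculating:
φ = (6.626×10⁻³⁴ J·s)(3×10⁸ m/s) / (799.9×10⁻⁹ m)
φ = 1.55 eV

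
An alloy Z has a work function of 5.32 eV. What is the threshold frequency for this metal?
1.2864e+15 Hz

The threshold frequency is when the photon energy equals the work function:
hf₀ = φ

Solving for f₀:
f₀ = φ/h = (5.32 eV × 1.602×10⁻¹⁹ J/eV) / (6.626×10⁻³⁴ J·s)
f₀ = 1.2864e+15 Hz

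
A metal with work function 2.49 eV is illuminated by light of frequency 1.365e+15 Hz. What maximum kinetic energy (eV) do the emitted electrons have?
3.1552 eV

Using Einstein's photoelectric equation: KE_max = hf - φ

First, calculate the photon energy:
E_photon = hf = (6.626×10⁻³⁴ J·s)(1.365e+15 Hz)
E_photon = 5.6452 eV

Then, the maximum kinetic energy:
KE_max = E_photon - φ = 5.6452 eV - 2.49 eV = 3.1552 eV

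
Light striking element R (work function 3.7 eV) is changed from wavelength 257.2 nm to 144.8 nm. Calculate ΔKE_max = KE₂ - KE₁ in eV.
3.7419 eV

Using Einstein's equation: KE_max = hc/λ - φ

For λ₁ = 257.2 nm:
KE₁ = hc/λ₁ - φ = 4.8205 - 3.7 = 1.1205 eV

For λ₂ = 144.8 nm:
KE₂ = hc/λ₂ - φ = 8.5624 - 3.7 = 4.8624 eV

Change in KE:
ΔKE = KE₂ - KE₁ = 4.8624 - 1.1205 = 3.7419 eV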